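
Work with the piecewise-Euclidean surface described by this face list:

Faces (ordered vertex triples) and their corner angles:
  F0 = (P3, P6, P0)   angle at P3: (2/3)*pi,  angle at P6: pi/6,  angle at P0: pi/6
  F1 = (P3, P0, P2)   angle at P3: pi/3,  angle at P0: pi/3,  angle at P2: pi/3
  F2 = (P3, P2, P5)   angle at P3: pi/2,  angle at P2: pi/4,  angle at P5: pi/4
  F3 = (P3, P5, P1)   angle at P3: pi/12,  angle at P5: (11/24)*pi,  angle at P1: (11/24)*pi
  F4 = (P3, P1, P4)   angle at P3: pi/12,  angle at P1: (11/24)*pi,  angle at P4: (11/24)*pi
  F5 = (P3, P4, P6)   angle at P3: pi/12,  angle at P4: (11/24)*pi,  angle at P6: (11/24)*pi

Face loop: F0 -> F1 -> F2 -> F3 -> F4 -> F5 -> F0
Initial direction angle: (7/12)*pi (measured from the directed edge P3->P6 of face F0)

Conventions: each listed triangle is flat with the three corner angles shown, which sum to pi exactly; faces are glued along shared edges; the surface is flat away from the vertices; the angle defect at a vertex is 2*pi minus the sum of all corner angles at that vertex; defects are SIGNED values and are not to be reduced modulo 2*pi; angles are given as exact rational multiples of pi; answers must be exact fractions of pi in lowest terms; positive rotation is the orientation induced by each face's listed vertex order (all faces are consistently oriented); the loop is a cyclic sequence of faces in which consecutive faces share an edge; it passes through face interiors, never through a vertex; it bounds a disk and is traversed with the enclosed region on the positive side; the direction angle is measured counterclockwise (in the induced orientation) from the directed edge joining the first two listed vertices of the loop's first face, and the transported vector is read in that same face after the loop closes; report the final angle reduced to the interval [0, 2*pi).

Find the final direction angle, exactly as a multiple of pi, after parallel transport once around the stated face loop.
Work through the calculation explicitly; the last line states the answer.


enclosed vertex P3: corner angles sum to (7/4)*pi, defect = 2*pi - (7/4)*pi = pi/4
the rotation equals the total enclosed defect, so the final angle is initial + defects (mod 2*pi)
final angle = (7/12)*pi + pi/4 = (5/6)*pi (mod 2*pi)

Answer: final direction angle = (5/6)*pi


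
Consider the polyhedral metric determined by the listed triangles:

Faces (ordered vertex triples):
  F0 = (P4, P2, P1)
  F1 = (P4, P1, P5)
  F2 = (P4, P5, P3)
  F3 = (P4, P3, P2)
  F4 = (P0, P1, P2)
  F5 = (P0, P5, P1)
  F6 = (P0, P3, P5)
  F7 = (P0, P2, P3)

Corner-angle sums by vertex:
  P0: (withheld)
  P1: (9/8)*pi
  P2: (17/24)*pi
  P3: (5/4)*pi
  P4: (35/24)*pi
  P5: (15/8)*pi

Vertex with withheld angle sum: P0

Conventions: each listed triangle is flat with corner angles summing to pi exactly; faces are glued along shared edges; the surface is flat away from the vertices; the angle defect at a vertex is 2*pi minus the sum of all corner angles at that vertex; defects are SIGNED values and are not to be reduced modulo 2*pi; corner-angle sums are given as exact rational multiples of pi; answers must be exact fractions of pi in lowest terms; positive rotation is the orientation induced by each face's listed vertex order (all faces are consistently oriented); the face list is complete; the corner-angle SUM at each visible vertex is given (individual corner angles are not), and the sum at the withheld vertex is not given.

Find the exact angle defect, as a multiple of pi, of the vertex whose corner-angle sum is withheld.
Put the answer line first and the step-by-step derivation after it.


Answer: defect(P0) = (5/12)*pi

V = 6, E = 12, F = 8; chi = V - E + F = 2
Gauss-Bonnet: total defect = 2*pi*chi = 4*pi; visible defects sum to (43/12)*pi


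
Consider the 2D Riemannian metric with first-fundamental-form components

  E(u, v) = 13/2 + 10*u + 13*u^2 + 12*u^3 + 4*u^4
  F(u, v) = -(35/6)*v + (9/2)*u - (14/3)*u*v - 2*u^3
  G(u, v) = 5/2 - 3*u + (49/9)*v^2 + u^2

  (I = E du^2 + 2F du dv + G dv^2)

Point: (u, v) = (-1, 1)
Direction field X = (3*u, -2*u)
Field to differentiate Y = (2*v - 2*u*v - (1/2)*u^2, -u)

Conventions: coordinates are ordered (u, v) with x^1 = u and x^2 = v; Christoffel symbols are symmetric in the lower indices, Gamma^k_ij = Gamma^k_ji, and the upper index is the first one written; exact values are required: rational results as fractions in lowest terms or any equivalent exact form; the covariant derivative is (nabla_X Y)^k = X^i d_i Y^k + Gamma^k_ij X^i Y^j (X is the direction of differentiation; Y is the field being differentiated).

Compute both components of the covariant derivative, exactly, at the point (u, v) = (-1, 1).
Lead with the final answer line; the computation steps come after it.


Answer: (nabla_X Y)^u = 2552/161, (nabla_X Y)^v = 3215/322

E = 3/2, F = -11/3, G = 215/18 at the point
E_u = 4, E_v = 0, F_u = -37/6, F_v = -7/6, G_u = -5, G_v = 98/9
EG - F^2 = 161/36;  g^inv = (36/161) * [[215/18, 11/3], [11/3, 3/2]]
first-kind symbols [ij,l] = (1/2)(d_i g_jl + d_j g_il - d_l g_ij): [uu,u] = E_u/2 = 2, [uu,v] = F_u - E_v/2 = -37/6, [uv,u] = E_v/2 = 0, [uv,v] = G_u/2 = -5/2, [vv,u] = F_v - G_u/2 = 4/3, [vv,v] = G_v/2 = 49/9
Gamma^u_ij = (G*[ij,u] - F*[ij,v])/(EG - F^2), Gamma^v_ij = (E*[ij,v] - F*[ij,u])/(EG - F^2)
Gamma_uuu = 2/7, Gamma_uuv = -330/161, Gamma_uvv = 1292/161, Gamma_vuu = -3/7, Gamma_vuv = -135/161, Gamma_vvv = 470/161
X = (-3, 2), Y = (7/2, 1) at the point


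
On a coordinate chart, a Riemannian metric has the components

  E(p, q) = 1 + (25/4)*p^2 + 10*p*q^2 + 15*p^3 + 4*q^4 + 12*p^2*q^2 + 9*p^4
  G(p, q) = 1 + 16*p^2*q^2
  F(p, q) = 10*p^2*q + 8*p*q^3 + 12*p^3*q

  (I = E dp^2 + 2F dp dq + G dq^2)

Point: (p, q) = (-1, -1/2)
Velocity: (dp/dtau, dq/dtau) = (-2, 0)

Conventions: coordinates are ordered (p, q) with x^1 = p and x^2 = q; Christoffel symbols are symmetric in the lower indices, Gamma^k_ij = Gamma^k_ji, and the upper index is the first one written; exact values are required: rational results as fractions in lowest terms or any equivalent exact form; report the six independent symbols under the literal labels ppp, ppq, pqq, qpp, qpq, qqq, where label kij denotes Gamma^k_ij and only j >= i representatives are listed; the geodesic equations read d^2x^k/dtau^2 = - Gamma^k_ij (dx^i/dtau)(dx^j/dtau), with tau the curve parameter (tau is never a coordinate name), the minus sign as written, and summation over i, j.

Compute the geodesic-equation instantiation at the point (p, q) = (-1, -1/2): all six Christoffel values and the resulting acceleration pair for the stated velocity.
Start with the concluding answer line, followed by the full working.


Answer: Gamma_ppp = -7/12, Gamma_ppq = -1/3, Gamma_pqq = -2/3, Gamma_qpp = -7/6, Gamma_qpq = -2/3, Gamma_qqq = -4/3; accelerations (d^2p/dtau^2, d^2q/dtau^2) = (7/3, 14/3)

E = 2, F = 2, G = 5 at the point
E_p = -7, E_q = -4, F_p = -9, F_q = -8, G_p = -8, G_q = -16
EG - F^2 = 6;  g^inv = (1/6) * [[5, -2], [-2, 2]]
first-kind symbols [ij,l] = (1/2)(d_i g_jl + d_j g_il - d_l g_ij): [pp,p] = E_p/2 = -7/2, [pp,q] = F_p - E_q/2 = -7, [pq,p] = E_q/2 = -2, [pq,q] = G_p/2 = -4, [qq,p] = F_q - G_p/2 = -4, [qq,q] = G_q/2 = -8
Gamma^p_ij = (G*[ij,p] - F*[ij,q])/(EG - F^2), Gamma^q_ij = (E*[ij,q] - F*[ij,p])/(EG - F^2)
Gamma_ppp = -7/12, Gamma_ppq = -1/3, Gamma_pqq = -2/3, Gamma_qpp = -7/6, Gamma_qpq = -2/3, Gamma_qqq = -4/3
d^2p/dtau^2 = -(Gamma_ppp*(-2)^2 + 2*Gamma_ppq*(-2)*(0) + Gamma_pqq*(0)^2) = 7/3
d^2q/dtau^2 = -(Gamma_qpp*(-2)^2 + 2*Gamma_qpq*(-2)*(0) + Gamma_qqq*(0)^2) = 14/3


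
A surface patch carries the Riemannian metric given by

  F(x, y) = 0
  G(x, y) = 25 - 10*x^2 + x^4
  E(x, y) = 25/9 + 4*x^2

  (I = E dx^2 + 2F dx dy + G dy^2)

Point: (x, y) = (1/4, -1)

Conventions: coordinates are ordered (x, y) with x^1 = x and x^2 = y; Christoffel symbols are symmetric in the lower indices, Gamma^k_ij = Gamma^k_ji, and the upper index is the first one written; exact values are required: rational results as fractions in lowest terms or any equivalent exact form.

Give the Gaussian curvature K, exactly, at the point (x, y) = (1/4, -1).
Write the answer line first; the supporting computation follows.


Answer: K = 115200/938599

E = 109/36, F = 0, G = 6241/256, EG - F^2 = 680269/9216 at the point
E_x = 2, E_y = 0, F_x = 0, F_y = 0, G_x = -79/16, G_y = 0
E_yy = 0, F_xy = 0, G_xx = -77/4
Using the Brioschi determinant formula for K from the metric derivatives:
M1 = [[-E_yy/2 + F_xy - G_xx/2, E_x/2, F_x - E_y/2], [F_y - G_x/2, E, F], [G_y/2, F, G]] = [[77/8, 1, 0], [79/32, 109/36, 0], [0, 0, 6241/256]]; det M1 = 23971681/36864
M2 = [[0, E_y/2, G_x/2], [E_y/2, E, F], [G_x/2, F, G]] = [[0, 0, -79/32], [0, 109/36, 0], [-79/32, 0, 6241/256]]; det M2 = -680269/36864
det M1 - det M2 = 12325975/18432; K = 12325975/18432 / (680269/9216)^2 = 115200/938599


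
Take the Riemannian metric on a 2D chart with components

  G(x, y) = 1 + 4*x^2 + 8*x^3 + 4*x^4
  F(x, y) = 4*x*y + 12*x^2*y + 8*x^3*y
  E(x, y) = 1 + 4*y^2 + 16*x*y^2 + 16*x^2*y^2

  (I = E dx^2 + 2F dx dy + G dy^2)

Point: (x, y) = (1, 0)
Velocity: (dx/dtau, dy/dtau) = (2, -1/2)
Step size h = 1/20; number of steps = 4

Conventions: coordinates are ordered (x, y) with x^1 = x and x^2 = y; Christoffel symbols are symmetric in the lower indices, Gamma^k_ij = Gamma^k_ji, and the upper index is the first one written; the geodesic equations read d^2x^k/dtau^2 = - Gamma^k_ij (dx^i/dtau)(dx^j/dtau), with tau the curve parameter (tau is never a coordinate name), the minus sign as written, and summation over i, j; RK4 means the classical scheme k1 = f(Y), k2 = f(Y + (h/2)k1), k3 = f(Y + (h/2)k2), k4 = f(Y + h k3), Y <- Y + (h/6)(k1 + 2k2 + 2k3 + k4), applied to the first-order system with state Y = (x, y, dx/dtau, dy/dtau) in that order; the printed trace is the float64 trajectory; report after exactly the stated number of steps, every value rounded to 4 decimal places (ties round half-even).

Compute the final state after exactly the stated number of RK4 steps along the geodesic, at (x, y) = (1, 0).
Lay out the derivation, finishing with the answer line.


f(Y) = (dx/dtau, dy/dtau, -Gamma^x_ij Y'^i Y'^j, -Gamma^y_ij Y'^i Y'^j) with the Gammas evaluated at the stage position; h = 0.050000; intermediate values shown to 6 dp
step 0: x = 1.0000, y = 0.0000, dx/dtau = 2.0000, dy/dtau = -0.5000
step 1:
  k1: at (x, y) = (1.000000, 0.000000), (dx/dtau, dy/dtau) = (2.000000, -0.500000); Gamma_xxx = 0.000000, Gamma_xxy = 0.000000, Gamma_xyy = 0.000000, Gamma_yxx = 0.000000, Gamma_yxy = 1.411765, Gamma_yyy = 0.000000; k1 = (2.000000, -0.500000, 0.000000, 2.823529)
  k2: at (x, y) = (1.050000, -0.012500), (dx/dtau, dy/dtau) = (2.000000, -0.429412); Gamma_xxx = 0.000198, Gamma_xxy = -0.024592, Gamma_xyy = 0.000000, Gamma_yxx = -0.011016, Gamma_yxy = 1.366035, Gamma_yyy = 0.000000; k2 = (2.000000, -0.429412, -0.043033, 2.390432)
  k3: at (x, y) = (1.050000, -0.010735), (dx/dtau, dy/dtau) = (1.998924, -0.440239); Gamma_xxx = 0.000146, Gamma_xxy = -0.021122, Gamma_xyy = 0.000000, Gamma_yxx = -0.009462, Gamma_yxy = 1.366145, Gamma_yyy = 0.000000; k3 = (1.998924, -0.440239, -0.037759, 2.442236)
  k4: at (x, y) = (1.099946, -0.022012), (dx/dtau, dy/dtau) = (1.998112, -0.377888); Gamma_xxx = 0.000555, Gamma_xxy = -0.040318, Gamma_xyy = 0.000000, Gamma_yxx = -0.018190, Gamma_yxy = 1.322155, Gamma_yyy = 0.000000; k4 = (1.998112, -0.377888, -0.063100, 2.069245)
  Y <- Y + (h/6)(k1 + 2k2 + 2k3 + k4): x = 1.1000, y = -0.0218, dx/dtau = 1.9981, dy/dtau = -0.3787
step 2:
  k1: at (x, y) = (1.099966, -0.021810), (dx/dtau, dy/dtau) = (1.998128, -0.378682); Gamma_xxx = 0.000545, Gamma_xxy = -0.039947, Gamma_xyy = 0.000000, Gamma_yxx = -0.018023, Gamma_yxy = 1.322160, Gamma_yyy = 0.000000; k1 = (1.998128, -0.378682, -0.062627, 2.072797)
  k2: at (x, y) = (1.149920, -0.031277), (dx/dtau, dy/dtau) = (1.996562, -0.326862); Gamma_xxx = 0.001013, Gamma_xxy = -0.053443, Gamma_xyy = 0.000000, Gamma_yxx = -0.024268, Gamma_yxy = 1.280165, Gamma_yyy = 0.000000; k2 = (1.996562, -0.326862, -0.073793, 1.767612)
  k3: at (x, y) = (1.149880, -0.029981), (dx/dtau, dy/dtau) = (1.996283, -0.334492); Gamma_xxx = 0.000931, Gamma_xxy = -0.051239, Gamma_xyy = 0.000000, Gamma_yxx = -0.023267, Gamma_yxy = 1.280370, Gamma_yyy = 0.000000; k3 = (1.996283, -0.334492, -0.072140, 1.802632)
  k4: at (x, y) = (1.199780, -0.038535), (dx/dtau, dy/dtau) = (1.994521, -0.288551); Gamma_xxx = 0.001396, Gamma_xxy = -0.061573, Gamma_xyy = 0.000000, Gamma_yxx = -0.028122, Gamma_yxy = 1.240499, Gamma_yyy = 0.000000; k4 = (1.994521, -0.288551, -0.076426, 1.539739)
  Y <- Y + (h/6)(k1 + 2k2 + 2k3 + k4): x = 1.1998, y = -0.0384, dx/dtau = 1.9945, dy/dtau = -0.2891
step 3:
  k1: at (x, y) = (1.199786, -0.038393), (dx/dtau, dy/dtau) = (1.994537, -0.289074); Gamma_xxx = 0.001386, Gamma_xxy = -0.061347, Gamma_xyy = 0.000000, Gamma_yxx = -0.028019, Gamma_yxy = 1.240516, Gamma_yyy = 0.000000; k1 = (1.994537, -0.289074, -0.076254, 1.541951)
  k2: at (x, y) = (1.249649, -0.045620), (dx/dtau, dy/dtau) = (1.992630, -0.250525); Gamma_xxx = 0.001781, Gamma_xxy = -0.068301, Gamma_xyy = 0.000000, Gamma_yxx = -0.031362, Gamma_yxy = 1.202812, Gamma_yyy = 0.000000; k2 = (1.992630, -0.250525, -0.075263, 1.325420)
  k3: at (x, y) = (1.249602, -0.044656), (dx/dtau, dy/dtau) = (1.992655, -0.255938); Gamma_xxx = 0.001707, Gamma_xxy = -0.066871, Gamma_xyy = 0.000000, Gamma_yxx = -0.030705, Gamma_yxy = 1.203003, Gamma_yyy = 0.000000; k3 = (1.992655, -0.255938, -0.074985, 1.348974)
  k4: at (x, y) = (1.299419, -0.051190), (dx/dtau, dy/dtau) = (1.990787, -0.221625); Gamma_xxx = 0.002048, Gamma_xxy = -0.071974, Gamma_xyy = 0.000000, Gamma_yxx = -0.033208, Gamma_yxy = 1.167341, Gamma_yyy = 0.000000; k4 = (1.990787, -0.221625, -0.071626, 1.161694)
  Y <- Y + (h/6)(k1 + 2k2 + 2k3 + k4): x = 1.2994, y = -0.0511, dx/dtau = 1.9908, dy/dtau = -0.2220
step 4:
  k1: at (x, y) = (1.299418, -0.051090), (dx/dtau, dy/dtau) = (1.990800, -0.221970); Gamma_xxx = 0.002040, Gamma_xxy = -0.071834, Gamma_xyy = 0.000000, Gamma_yxx = -0.033144, Gamma_yxy = 1.167358, Gamma_yyy = 0.000000; k1 = (1.990800, -0.221970, -0.071570, 1.163066)
  k2: at (x, y) = (1.349188, -0.056639), (dx/dtau, dy/dtau) = (1.989011, -0.192894); Gamma_xxx = 0.002295, Gamma_xxy = -0.074926, Gamma_xyy = 0.000000, Gamma_yxx = -0.034724, Gamma_yxy = 1.133700, Gamma_yyy = 0.000000; k2 = (1.989011, -0.192894, -0.066573, 1.007302)
  k3: at (x, y) = (1.349144, -0.055912), (dx/dtau, dy/dtau) = (1.989136, -0.196788); Gamma_xxx = 0.002237, Gamma_xxy = -0.073977, Gamma_xyy = 0.000000, Gamma_yxx = -0.034284, Gamma_yxy = 1.133851, Gamma_yyy = 0.000000; k3 = (1.989136, -0.196788, -0.066765, 1.023314)
  k4: at (x, y) = (1.398875, -0.060929), (dx/dtau, dy/dtau) = (1.987462, -0.170805); Gamma_xxx = 0.002438, Gamma_xxy = -0.075989, Gamma_xyy = 0.000000, Gamma_yxx = -0.035360, Gamma_yxy = 1.102017, Gamma_yyy = 0.000000; k4 = (1.987462, -0.170805, -0.061223, 0.887871)
  Y <- Y + (h/6)(k1 + 2k2 + 2k3 + k4): x = 1.3989, y = -0.0609, dx/dtau = 1.9875, dy/dtau = -0.1710

Answer: x = 1.3989, y = -0.0609, dx/dtau = 1.9875, dy/dtau = -0.1710


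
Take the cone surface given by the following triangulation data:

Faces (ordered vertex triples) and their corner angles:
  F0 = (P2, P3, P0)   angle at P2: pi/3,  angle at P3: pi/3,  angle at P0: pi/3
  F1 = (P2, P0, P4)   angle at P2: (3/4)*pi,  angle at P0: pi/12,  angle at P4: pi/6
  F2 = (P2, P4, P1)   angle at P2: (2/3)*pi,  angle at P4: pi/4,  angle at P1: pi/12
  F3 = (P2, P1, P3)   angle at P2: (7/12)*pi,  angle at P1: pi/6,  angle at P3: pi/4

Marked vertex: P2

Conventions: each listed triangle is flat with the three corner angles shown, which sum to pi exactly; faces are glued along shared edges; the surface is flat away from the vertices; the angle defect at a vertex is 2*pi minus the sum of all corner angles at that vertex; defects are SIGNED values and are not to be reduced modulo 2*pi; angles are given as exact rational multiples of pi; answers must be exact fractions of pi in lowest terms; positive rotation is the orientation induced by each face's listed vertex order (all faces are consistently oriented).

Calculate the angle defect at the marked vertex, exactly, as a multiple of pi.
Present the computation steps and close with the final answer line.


Sum of corner angles at P2: (7/3)*pi
defect = 2*pi - (7/3)*pi

Answer: defect(P2) = -pi/3


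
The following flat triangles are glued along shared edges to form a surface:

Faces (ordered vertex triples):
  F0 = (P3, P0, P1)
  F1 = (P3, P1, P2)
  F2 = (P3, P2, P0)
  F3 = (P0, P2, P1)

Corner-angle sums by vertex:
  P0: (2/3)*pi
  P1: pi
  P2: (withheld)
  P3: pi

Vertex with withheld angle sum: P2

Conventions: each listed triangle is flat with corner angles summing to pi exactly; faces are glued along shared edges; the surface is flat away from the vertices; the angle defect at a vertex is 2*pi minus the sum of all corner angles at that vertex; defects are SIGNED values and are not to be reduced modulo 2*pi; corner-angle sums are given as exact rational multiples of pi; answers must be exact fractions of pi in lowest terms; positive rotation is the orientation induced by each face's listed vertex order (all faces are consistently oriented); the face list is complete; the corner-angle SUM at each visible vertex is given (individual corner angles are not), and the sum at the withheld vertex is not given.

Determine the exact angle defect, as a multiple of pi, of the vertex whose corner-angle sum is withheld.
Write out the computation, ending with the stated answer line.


V = 4, E = 6, F = 4; chi = V - E + F = 2
Gauss-Bonnet: total defect = 2*pi*chi = 4*pi; visible defects sum to (10/3)*pi

Answer: defect(P2) = (2/3)*pi


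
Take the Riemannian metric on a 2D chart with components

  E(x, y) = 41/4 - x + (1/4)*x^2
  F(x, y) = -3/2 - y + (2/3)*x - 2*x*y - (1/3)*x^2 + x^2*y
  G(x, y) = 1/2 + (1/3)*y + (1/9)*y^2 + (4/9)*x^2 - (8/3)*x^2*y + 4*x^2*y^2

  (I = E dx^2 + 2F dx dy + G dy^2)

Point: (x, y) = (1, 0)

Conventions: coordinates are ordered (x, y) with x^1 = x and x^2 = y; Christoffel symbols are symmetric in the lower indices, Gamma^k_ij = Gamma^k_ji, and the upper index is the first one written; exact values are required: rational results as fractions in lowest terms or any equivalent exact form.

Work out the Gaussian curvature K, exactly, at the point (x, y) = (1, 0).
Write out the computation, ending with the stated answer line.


E = 19/2, F = -7/6, G = 17/18, EG - F^2 = 137/18 at the point
E_x = -1/2, E_y = 0, F_x = 0, F_y = -2, G_x = 8/9, G_y = -7/3
E_yy = 0, F_xy = 0, G_xx = 8/9
The intrinsic route: Brioschi's K = (det M1 - det M2)/(EG - F^2)^2.
M1 = [[-E_yy/2 + F_xy - G_xx/2, E_x/2, F_x - E_y/2], [F_y - G_x/2, E, F], [G_y/2, F, G]] = [[-4/9, -1/4, 0], [-22/9, 19/2, -7/6], [-7/6, -7/6, 17/18]]; det M1 = -5573/1296
M2 = [[0, E_y/2, G_x/2], [E_y/2, E, F], [G_x/2, F, G]] = [[0, 0, 4/9], [0, 19/2, -7/6], [4/9, -7/6, 17/18]]; det M2 = -152/81
det M1 - det M2 = -349/144; K = -349/144 / (137/18)^2 = -3141/75076

Answer: K = -3141/75076


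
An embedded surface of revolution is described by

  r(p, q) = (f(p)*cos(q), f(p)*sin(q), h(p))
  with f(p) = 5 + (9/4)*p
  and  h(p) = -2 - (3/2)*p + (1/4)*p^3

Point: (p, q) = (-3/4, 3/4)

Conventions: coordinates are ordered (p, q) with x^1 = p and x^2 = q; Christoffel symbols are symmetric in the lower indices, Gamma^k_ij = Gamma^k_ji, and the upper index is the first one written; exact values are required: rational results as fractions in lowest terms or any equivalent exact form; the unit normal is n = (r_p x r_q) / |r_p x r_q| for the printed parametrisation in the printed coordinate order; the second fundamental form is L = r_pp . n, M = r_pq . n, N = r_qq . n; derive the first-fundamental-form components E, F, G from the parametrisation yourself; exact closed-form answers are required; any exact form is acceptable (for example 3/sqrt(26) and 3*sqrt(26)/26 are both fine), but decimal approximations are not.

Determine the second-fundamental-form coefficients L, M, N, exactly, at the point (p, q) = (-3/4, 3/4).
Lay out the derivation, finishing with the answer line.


f = 53/16, f' = 9/4, f'' = 0, h' = -69/64, h'' = -9/8
E = 25497/4096, F = 0, G = 2809/256; answer radicand W^2 = 25497/4096
unnormalised second-form numerators: l = -81/32, m = 0, n = -3657/1024; L = l/sqrt(25497/4096), and similarly M = m/sqrt(W^2), N = n/sqrt(W^2)

Answer: L = -54*sqrt(2833)/2833, M = 0, N = -1219*sqrt(2833)/45328


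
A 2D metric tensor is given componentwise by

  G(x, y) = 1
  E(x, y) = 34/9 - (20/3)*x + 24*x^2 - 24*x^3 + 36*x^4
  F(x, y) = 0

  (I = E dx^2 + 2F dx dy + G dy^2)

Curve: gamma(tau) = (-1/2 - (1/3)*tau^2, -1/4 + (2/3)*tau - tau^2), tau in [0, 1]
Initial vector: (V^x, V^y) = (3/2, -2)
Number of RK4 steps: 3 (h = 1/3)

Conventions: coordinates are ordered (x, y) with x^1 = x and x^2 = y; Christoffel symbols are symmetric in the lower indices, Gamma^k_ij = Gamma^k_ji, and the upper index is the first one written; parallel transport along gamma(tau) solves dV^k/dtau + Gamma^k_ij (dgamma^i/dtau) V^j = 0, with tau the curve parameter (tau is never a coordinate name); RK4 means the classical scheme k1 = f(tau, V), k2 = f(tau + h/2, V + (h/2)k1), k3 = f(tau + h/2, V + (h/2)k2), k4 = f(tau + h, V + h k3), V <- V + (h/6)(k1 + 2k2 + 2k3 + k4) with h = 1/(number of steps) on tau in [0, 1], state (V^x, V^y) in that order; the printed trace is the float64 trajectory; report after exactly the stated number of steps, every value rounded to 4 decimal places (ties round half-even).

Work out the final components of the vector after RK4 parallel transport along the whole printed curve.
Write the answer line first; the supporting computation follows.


Answer: V^x = 0.8495, V^y = -2.0000

gamma'(tau) = (-(2/3)*tau, 2/3 - 2*tau); f(tau, V)^k = -Gamma^k_ij(gamma(tau)) gamma'^i(tau) V^j; h = 1/3; intermediate values shown to 6 dp
curve data and Christoffel symbols at the stage parameters:
  tau = 0.000000: gamma = (-0.500000, -0.250000), gamma' = (0.000000, 0.666667); Gamma_xxx = -1.815431, Gamma_xxy = 0.000000, Gamma_xyy = 0.000000, Gamma_yxx = 0.000000, Gamma_yxy = 0.000000, Gamma_yyy = 0.000000
  tau = 0.166667: gamma = (-0.509259, -0.166667), gamma' = (-0.111111, 0.333333); Gamma_xxx = -1.811715, Gamma_xxy = 0.000000, Gamma_xyy = 0.000000, Gamma_yxx = 0.000000, Gamma_yxy = 0.000000, Gamma_yyy = 0.000000
  tau = 0.333333: gamma = (-0.537037, -0.138889), gamma' = (-0.222222, 0.000000); Gamma_xxx = -1.798662, Gamma_xxy = 0.000000, Gamma_xyy = 0.000000, Gamma_yxx = 0.000000, Gamma_yxy = 0.000000, Gamma_yyy = 0.000000
  tau = 0.500000: gamma = (-0.583333, -0.166667), gamma' = (-0.333333, -0.333333); Gamma_xxx = -1.771609, Gamma_xxy = 0.000000, Gamma_xyy = 0.000000, Gamma_yxx = 0.000000, Gamma_yxy = 0.000000, Gamma_yyy = 0.000000
  tau = 0.666667: gamma = (-0.648148, -0.250000), gamma' = (-0.444444, -0.666667); Gamma_xxx = -1.725723, Gamma_xxy = 0.000000, Gamma_xyy = 0.000000, Gamma_yxx = 0.000000, Gamma_yxy = 0.000000, Gamma_yyy = 0.000000
  tau = 0.833333: gamma = (-0.731481, -0.388889), gamma' = (-0.555556, -1.000000); Gamma_xxx = -1.658694, Gamma_xxy = 0.000000, Gamma_xyy = 0.000000, Gamma_yxx = 0.000000, Gamma_yxy = 0.000000, Gamma_yyy = 0.000000
  tau = 1.000000: gamma = (-0.833333, -0.583333), gamma' = (-0.666667, -1.333333); Gamma_xxx = -1.572052, Gamma_xxy = 0.000000, Gamma_xyy = 0.000000, Gamma_yxx = 0.000000, Gamma_yxy = 0.000000, Gamma_yyy = 0.000000
step 0: V^x = 1.5000, V^y = -2.0000
step 1: k1 = (0.000000, 0.000000), k2 = (-0.301953, 0.000000), k3 = (-0.291822, 0.000000), k4 = (-0.560673, 0.000000); V <- V + (h/6)(k1 + 2k2 + 2k3 + k4): V^x = 1.4029, V^y = -2.0000
step 2: k1 = (-0.560734, 0.000000), k2 = (-0.773261, 0.000000), k3 = (-0.752343, 0.000000), k4 = (-0.883643, 0.000000); V <- V + (h/6)(k1 + 2k2 + 2k3 + k4): V^x = 1.1531, V^y = -2.0000
step 3: k1 = (-0.884430, 0.000000), k2 = (-0.926765, 0.000000), k3 = (-0.920263, 0.000000), k4 = (-0.887023, 0.000000); V <- V + (h/6)(k1 + 2k2 + 2k3 + k4): V^x = 0.8495, V^y = -2.0000


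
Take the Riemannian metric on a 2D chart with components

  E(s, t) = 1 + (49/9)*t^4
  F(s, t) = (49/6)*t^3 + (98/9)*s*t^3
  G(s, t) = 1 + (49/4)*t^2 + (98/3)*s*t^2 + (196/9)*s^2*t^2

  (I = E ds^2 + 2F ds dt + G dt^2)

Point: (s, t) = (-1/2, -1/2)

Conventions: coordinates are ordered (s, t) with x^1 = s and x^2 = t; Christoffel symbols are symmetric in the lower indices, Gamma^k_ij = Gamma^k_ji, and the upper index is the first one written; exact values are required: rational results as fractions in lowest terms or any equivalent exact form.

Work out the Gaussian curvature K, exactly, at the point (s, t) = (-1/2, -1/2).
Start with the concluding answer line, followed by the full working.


Answer: K = -28224/14641

E = 193/144, F = -49/144, G = 193/144, EG - F^2 = 121/72 at the point
E_s = 0, E_t = -49/18, F_s = -49/36, F_t = 49/24, G_s = 49/18, G_t = -49/36
E_tt = 49/3, F_st = 49/6, G_ss = 98/9
K follows from Brioschi's formula, (det M1 - det M2)/(EG - F^2)^2.
M1 = [[-E_tt/2 + F_st - G_ss/2, E_s/2, F_s - E_t/2], [F_t - G_s/2, E, F], [G_t/2, F, G]] = [[-49/9, 0, 0], [49/72, 193/144, -49/144], [-49/72, -49/144, 193/144]]; det M1 = -5929/648
M2 = [[0, E_t/2, G_s/2], [E_t/2, E, F], [G_s/2, F, G]] = [[0, -49/36, 49/36], [-49/36, 193/144, -49/144], [49/36, -49/144, 193/144]]; det M2 = -2401/648
det M1 - det M2 = -49/9; K = -49/9 / (121/72)^2 = -28224/14641


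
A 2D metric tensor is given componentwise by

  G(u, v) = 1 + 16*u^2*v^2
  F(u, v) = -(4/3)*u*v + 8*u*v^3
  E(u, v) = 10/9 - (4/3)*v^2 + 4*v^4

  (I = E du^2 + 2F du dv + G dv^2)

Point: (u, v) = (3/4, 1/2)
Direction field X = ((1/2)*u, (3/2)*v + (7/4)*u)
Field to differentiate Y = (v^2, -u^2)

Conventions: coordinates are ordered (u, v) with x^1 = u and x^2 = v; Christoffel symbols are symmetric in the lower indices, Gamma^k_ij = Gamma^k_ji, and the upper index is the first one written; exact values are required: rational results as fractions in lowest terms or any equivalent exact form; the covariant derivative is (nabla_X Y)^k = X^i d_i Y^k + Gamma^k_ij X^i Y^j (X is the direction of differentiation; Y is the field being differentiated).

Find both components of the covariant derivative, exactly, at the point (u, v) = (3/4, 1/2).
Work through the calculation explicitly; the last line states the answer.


E = 37/36, F = 1/4, G = 13/4 at the point
E_u = 0, E_v = 2/3, F_u = 1/3, F_v = 7/2, G_u = 6, G_v = 9
EG - F^2 = 59/18;  g^inv = (18/59) * [[13/4, -1/4], [-1/4, 37/36]]
first-kind symbols [ij,l] = (1/2)(d_i g_jl + d_j g_il - d_l g_ij): [uu,u] = E_u/2 = 0, [uu,v] = F_u - E_v/2 = 0, [uv,u] = E_v/2 = 1/3, [uv,v] = G_u/2 = 3, [vv,u] = F_v - G_u/2 = 1/2, [vv,v] = G_v/2 = 9/2
Gamma^u_ij = (G*[ij,u] - F*[ij,v])/(EG - F^2), Gamma^v_ij = (E*[ij,v] - F*[ij,u])/(EG - F^2)
Gamma_uuu = 0, Gamma_uuv = 6/59, Gamma_uvv = 9/59, Gamma_vuu = 0, Gamma_vuv = 54/59, Gamma_vvv = 81/59
X = (3/8, 33/16), Y = (1/4, -9/16) at the point

Answer: (nabla_X Y)^u = 28947/15104, (nabla_X Y)^v = -28341/15104


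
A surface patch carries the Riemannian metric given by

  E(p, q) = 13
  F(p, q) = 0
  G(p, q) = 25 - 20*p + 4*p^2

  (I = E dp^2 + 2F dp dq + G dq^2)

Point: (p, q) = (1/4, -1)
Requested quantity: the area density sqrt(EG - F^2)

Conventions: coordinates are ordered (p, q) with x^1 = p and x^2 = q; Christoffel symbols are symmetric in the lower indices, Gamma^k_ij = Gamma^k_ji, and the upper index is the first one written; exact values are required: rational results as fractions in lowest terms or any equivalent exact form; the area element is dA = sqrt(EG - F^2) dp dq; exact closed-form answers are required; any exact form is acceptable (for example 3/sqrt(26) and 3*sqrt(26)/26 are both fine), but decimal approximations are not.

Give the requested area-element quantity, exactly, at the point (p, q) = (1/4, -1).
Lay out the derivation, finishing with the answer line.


E = 13, F = 0, G = 81/4; EG - F^2 = 1053/4

Answer: sqrt(EG - F^2) = 9*sqrt(13)/2


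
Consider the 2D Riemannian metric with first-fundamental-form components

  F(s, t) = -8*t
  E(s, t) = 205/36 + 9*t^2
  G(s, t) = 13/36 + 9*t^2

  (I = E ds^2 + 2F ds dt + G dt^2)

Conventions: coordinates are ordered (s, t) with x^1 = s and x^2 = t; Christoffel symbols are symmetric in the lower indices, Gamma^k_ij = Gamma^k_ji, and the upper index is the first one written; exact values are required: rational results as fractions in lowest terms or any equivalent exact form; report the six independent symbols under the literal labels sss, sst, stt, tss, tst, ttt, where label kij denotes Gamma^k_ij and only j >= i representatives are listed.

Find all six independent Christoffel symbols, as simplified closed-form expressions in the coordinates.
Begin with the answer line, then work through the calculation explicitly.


Answer: Gamma_sss = -93312*t^2/(104976*t^4 - 12312*t^2 + 2665), Gamma_sst = (104976*t^3 + 4212*t)/(104976*t^4 - 12312*t^2 + 2665), Gamma_stt = -3744/(104976*t^4 - 12312*t^2 + 2665), Gamma_tss = (-104976*t^3 - 66420*t)/(104976*t^4 - 12312*t^2 + 2665), Gamma_tst = 93312*t^2/(104976*t^4 - 12312*t^2 + 2665), Gamma_ttt = (104976*t^3 - 16524*t)/(104976*t^4 - 12312*t^2 + 2665)

E = 205/36 + 9*t^2; F = -8*t; G = 13/36 + 9*t^2
Gamma^k_ij = (1/2) g^{kl} (d_i g_jl + d_j g_il - d_l g_ij), with g^inv = (1/(EG-F^2)) [[G, -F], [-F, E]]
first partials: E_s = 0, E_t = 18*t, F_s = 0, F_t = -8, G_s = 0, G_t = 18*t
D = EG - F^2 = 2665/1296 - (19/2)*t^2 + 81*t^4
expanded: Gamma^s_ss = (G E_s - 2F F_s + F E_t)/(2D), Gamma^s_st = (G E_t - F G_s)/(2D), Gamma^s_tt = (2G F_t - G G_s - F G_t)/(2D), Gamma^t_ss = (2E F_s - E E_t - F E_s)/(2D), Gamma^t_st = (E G_s - F E_t)/(2D), Gamma^t_tt = (E G_t - 2F F_t + F G_s)/(2D); substitute and cancel common factors


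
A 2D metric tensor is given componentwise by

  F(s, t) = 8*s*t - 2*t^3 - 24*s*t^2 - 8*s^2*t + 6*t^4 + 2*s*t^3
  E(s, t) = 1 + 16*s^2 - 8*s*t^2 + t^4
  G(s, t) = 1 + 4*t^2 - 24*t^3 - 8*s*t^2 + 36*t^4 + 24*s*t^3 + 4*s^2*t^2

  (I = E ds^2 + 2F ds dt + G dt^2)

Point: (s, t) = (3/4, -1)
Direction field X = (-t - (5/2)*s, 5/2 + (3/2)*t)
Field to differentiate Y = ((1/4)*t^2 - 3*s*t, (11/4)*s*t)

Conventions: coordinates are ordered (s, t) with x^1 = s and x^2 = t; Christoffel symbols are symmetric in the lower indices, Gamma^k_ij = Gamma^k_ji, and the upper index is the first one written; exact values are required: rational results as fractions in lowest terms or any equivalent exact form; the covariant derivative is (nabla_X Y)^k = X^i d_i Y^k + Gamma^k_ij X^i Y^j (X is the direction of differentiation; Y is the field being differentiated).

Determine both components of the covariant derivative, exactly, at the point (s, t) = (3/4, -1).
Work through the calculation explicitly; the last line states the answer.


E = 5, F = -13, G = 173/4 at the point
E_s = 16, E_t = 8, F_s = -22, F_t = 12, G_s = -26, G_t = -325/2
EG - F^2 = 189/4;  g^inv = (4/189) * [[173/4, 13], [13, 5]]
first-kind symbols [ij,l] = (1/2)(d_i g_jl + d_j g_il - d_l g_ij): [ss,s] = E_s/2 = 8, [ss,t] = F_s - E_t/2 = -26, [st,s] = E_t/2 = 4, [st,t] = G_s/2 = -13, [tt,s] = F_t - G_s/2 = 25, [tt,t] = G_t/2 = -325/4
Gamma^s_ij = (G*[ij,s] - F*[ij,t])/(EG - F^2), Gamma^t_ij = (E*[ij,t] - F*[ij,s])/(EG - F^2)
Gamma_sss = 32/189, Gamma_sst = 16/189, Gamma_stt = 100/189, Gamma_tss = -104/189, Gamma_tst = -52/189, Gamma_ttt = -325/189
X = (-7/8, 1), Y = (5/2, -33/16) at the point

Answer: (nabla_X Y)^s = -233/36, (nabla_X Y)^t = 1157/144


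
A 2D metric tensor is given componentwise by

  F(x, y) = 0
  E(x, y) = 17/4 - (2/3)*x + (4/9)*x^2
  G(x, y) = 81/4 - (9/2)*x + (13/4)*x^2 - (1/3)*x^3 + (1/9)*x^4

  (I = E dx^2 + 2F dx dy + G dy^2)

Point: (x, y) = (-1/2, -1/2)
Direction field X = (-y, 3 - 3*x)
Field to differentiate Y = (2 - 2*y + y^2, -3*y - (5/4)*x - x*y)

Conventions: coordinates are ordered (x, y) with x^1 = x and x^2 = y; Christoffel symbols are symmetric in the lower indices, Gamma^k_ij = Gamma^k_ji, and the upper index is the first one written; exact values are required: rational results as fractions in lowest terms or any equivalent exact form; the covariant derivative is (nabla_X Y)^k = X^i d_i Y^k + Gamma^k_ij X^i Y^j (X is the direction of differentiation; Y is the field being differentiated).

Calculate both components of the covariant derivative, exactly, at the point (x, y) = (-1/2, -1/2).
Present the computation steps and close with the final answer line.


E = 169/36, F = 0, G = 841/36 at the point
E_x = -10/9, E_y = 0, F_x = 0, F_y = 0, G_x = -145/18, G_y = 0
EG - F^2 = 142129/1296;  g^inv = (1296/142129) * [[841/36, 0], [0, 169/36]]
first-kind symbols [ij,l] = (1/2)(d_i g_jl + d_j g_il - d_l g_ij): [xx,x] = E_x/2 = -5/9, [xx,y] = F_x - E_y/2 = 0, [xy,x] = E_y/2 = 0, [xy,y] = G_x/2 = -145/36, [yy,x] = F_y - G_x/2 = 145/36, [yy,y] = G_y/2 = 0
Gamma^x_ij = (G*[ij,x] - F*[ij,y])/(EG - F^2), Gamma^y_ij = (E*[ij,y] - F*[ij,x])/(EG - F^2)
Gamma_xxx = -20/169, Gamma_xxy = 0, Gamma_xyy = 145/169, Gamma_yxx = 0, Gamma_yxy = -5/29, Gamma_yyy = 0
X = (1/2, 9/2), Y = (13/4, 15/8) at the point

Answer: (nabla_X Y)^x = -17449/2704, (nabla_X Y)^y = -6639/464


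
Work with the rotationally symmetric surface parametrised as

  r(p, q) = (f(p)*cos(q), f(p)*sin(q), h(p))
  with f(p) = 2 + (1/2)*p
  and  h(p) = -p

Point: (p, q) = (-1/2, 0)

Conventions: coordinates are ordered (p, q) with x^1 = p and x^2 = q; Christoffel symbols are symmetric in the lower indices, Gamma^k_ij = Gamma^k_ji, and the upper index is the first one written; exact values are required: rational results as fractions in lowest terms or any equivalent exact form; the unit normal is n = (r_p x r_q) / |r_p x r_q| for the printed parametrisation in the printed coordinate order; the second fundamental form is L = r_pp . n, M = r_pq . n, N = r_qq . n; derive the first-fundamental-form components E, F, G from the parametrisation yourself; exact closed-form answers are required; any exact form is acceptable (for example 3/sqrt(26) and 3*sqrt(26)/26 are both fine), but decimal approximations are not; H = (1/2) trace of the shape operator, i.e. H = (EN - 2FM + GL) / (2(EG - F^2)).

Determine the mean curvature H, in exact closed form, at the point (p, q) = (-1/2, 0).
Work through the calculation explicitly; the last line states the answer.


f = 7/4, f' = 1/2, f'' = 0, h' = -1, h'' = 0
E = 5/4, F = 0, G = 49/16; answer radicand W^2 = 5/4
unnormalised second-form numerators: l = 0, m = 0, n = -7/4; L = l/sqrt(5/4), and similarly M = m/sqrt(W^2), N = n/sqrt(W^2)
H = (E*n - 2*F*m + G*l) / (2*(EG - F^2)*sqrt(W^2)); E*n - 2*F*m + G*l = -35/16, EG - F^2 = 245/64, so H = (-2/7)/sqrt(5/4)

Answer: H = -4*sqrt(5)/35


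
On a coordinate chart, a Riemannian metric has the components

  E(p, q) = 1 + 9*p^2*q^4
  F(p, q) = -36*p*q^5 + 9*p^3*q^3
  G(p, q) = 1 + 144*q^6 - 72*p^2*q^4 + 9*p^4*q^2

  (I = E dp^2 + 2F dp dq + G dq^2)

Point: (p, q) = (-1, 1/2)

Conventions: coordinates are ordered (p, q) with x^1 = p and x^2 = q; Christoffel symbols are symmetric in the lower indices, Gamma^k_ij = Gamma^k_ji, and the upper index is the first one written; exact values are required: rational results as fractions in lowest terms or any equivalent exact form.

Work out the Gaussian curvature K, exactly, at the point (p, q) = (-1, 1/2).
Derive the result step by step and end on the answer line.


E = 25/16, F = 0, G = 1, EG - F^2 = 25/16 at the point
E_p = -9/8, E_q = 9/2, F_p = 9/4, F_q = 9/2, G_p = 0, G_q = 0
E_qq = 27, F_pq = 9, G_pp = 18
Evaluate Brioschi's two determinant matrices M1, M2 and divide by (EG - F^2)^2.
M1 = [[-E_qq/2 + F_pq - G_pp/2, E_p/2, F_p - E_q/2], [F_q - G_p/2, E, F], [G_q/2, F, G]] = [[-27/2, -9/16, 0], [9/2, 25/16, 0], [0, 0, 1]]; det M1 = -297/16
M2 = [[0, E_q/2, G_p/2], [E_q/2, E, F], [G_p/2, F, G]] = [[0, 9/4, 0], [9/4, 25/16, 0], [0, 0, 1]]; det M2 = -81/16
det M1 - det M2 = -27/2; K = -27/2 / (25/16)^2 = -3456/625

Answer: K = -3456/625


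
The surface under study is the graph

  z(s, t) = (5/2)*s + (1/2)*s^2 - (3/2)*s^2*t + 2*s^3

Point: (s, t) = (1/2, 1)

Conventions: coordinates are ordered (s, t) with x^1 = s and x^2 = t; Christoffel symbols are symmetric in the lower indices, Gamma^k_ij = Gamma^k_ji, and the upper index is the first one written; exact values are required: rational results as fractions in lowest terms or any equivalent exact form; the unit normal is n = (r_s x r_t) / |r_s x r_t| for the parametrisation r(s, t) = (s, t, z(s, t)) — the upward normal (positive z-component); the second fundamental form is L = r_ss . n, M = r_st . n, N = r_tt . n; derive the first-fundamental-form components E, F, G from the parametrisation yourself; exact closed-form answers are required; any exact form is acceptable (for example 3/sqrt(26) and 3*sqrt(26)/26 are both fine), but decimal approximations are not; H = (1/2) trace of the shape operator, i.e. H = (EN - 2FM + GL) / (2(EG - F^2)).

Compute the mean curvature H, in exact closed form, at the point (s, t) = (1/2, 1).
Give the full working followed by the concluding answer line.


z_s = 3, z_t = -3/8, z_ss = 4, z_st = -3/2, z_tt = 0
E = 10, F = -9/8, G = 73/64; answer radicand W^2 = 649/64
unnormalised second-form numerators: l = 4, m = -3/2, n = 0; L = l/sqrt(649/64), and similarly M = m/sqrt(W^2), N = n/sqrt(W^2)
H = (E*n - 2*F*m + G*l) / (2*(EG - F^2)*sqrt(W^2)); E*n - 2*F*m + G*l = 19/16, EG - F^2 = 649/64, so H = (38/649)/sqrt(649/64)

Answer: H = 304*sqrt(649)/421201


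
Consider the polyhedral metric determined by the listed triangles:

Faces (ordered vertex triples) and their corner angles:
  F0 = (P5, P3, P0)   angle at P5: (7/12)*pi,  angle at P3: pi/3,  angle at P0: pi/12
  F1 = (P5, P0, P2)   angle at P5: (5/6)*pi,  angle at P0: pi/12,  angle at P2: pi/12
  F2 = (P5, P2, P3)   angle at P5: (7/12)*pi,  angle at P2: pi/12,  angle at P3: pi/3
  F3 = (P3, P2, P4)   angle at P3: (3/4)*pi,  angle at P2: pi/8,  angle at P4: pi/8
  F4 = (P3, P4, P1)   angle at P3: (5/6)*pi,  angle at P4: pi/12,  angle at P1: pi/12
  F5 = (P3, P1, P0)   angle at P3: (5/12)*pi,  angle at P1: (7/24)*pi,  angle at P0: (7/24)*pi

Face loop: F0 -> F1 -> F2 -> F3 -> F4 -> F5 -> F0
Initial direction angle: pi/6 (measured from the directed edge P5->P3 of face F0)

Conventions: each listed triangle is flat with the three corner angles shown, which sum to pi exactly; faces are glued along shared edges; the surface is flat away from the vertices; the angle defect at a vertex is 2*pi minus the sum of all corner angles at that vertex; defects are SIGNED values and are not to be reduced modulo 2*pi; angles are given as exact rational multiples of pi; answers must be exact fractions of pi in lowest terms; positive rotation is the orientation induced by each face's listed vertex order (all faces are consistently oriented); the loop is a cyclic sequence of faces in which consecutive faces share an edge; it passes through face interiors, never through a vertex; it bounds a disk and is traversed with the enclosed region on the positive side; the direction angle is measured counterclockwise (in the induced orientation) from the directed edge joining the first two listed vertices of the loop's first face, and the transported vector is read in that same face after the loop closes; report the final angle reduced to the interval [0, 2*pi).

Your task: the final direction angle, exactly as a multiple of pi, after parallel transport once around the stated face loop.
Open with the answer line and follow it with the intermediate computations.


Answer: final direction angle = (3/2)*pi

enclosed vertex P3: corner angles sum to (8/3)*pi, defect = 2*pi - (8/3)*pi = (-2/3)*pi
enclosed vertex P5: corner angles sum to 2*pi, defect = 2*pi - 2*pi = 0
by Gauss-Bonnet the loop rotates the vector by the enclosed defect sum (positive orientation, mod 2*pi)
final angle = pi/6 - (2/3)*pi = (3/2)*pi (mod 2*pi)


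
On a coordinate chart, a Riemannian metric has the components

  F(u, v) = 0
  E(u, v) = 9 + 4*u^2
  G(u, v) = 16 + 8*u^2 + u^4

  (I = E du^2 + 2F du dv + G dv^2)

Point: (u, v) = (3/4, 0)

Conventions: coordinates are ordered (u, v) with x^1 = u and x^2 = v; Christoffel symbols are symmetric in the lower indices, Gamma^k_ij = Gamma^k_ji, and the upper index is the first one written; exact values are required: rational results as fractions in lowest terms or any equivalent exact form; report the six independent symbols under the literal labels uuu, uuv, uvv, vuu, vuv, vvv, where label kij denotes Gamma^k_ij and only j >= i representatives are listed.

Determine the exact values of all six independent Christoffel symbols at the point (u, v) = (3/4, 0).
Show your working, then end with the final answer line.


E = 45/4, F = 0, G = 5329/256 at the point
E_u = 6, E_v = 0, F_u = 0, F_v = 0, G_u = 219/16, G_v = 0
EG - F^2 = 239805/1024;  g^inv = (1024/239805) * [[5329/256, 0], [0, 45/4]]
first-kind symbols [ij,l] = (1/2)(d_i g_jl + d_j g_il - d_l g_ij): [uu,u] = E_u/2 = 3, [uu,v] = F_u - E_v/2 = 0, [uv,u] = E_v/2 = 0, [uv,v] = G_u/2 = 219/32, [vv,u] = F_v - G_u/2 = -219/32, [vv,v] = G_v/2 = 0
Gamma^u_ij = (G*[ij,u] - F*[ij,v])/(EG - F^2), Gamma^v_ij = (E*[ij,v] - F*[ij,u])/(EG - F^2)

Answer: Gamma_uuu = 4/15, Gamma_uuv = 0, Gamma_uvv = -73/120, Gamma_vuu = 0, Gamma_vuv = 24/73, Gamma_vvv = 0
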